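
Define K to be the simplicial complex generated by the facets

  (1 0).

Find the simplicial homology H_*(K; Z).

Order the vertices as 0 < 1. Listing each simplex with vertices in this order, K has dimension 1 with simplices:

  0-simplices (2): [0], [1]
  1-simplices (1): [0,1]

giving chain groups C_0 ≅ Z^2, C_1 ≅ Z^1.

Boundary ∂_1: C_1 → C_0 is given by ∂[p,q] = [q] − [p]. For instance
  ∂[0,1] = [1] − [0].
This gives a 2×1 integer matrix of rank 1; reducing to Smith normal form yields diagonal entries (1).

From H_k ≅ ker(∂_k) / im(∂_{k+1}) we obtain:

  H_0: rank C_0 − rank ∂_1 = 2 − 1 = 1, and the invariant factors of ∂_1 are all 1, so H_0 = Z.
  H_1: rank ker ∂_1 − rank ∂_2 = (1 − 1) − 0 = 0, and there is no ∂_2, so H_1 = 0.

As a check, the Euler characteristic is 2 − 1 = 1, which agrees with 1 − 0 = 1.
(K is a triangulation of the 1-simplex.)

H_0 = Z,  H_1 = 0.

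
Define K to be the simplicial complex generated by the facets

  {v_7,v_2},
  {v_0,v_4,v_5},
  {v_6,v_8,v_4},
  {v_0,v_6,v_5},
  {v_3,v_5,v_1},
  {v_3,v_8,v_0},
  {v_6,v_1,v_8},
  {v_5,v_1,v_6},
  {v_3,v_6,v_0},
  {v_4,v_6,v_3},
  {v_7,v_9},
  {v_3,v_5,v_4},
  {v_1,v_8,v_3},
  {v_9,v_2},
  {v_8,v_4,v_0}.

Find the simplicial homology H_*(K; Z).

We work with the vertex ordering v_0 < v_1 < v_2 < v_3 < v_4 < v_5 < v_6 < v_7 < v_8 < v_9. The simplices of K, each written with vertices in increasing order, are:

  0-simplices (10): [v_0], [v_1], [v_2], [v_3], [v_4], [v_5], [v_6], [v_7], [v_8], [v_9]
  1-simplices (21): (21 of them)
  2-simplices (12): (12 of them)

so the chain groups are C_0 ≅ Z^10, C_1 ≅ Z^21, C_2 ≅ Z^12.

The boundary map ∂_1: C_1 → C_0 maps an edge to its endpoints' difference, ∂[p,q] = q − p.
As a 10×21 matrix over Z this has rank 8, with invariant factors (1,1,1,1,1,1,1,1).

Boundary ∂_2: C_2 → C_1 acts by ∂[p,q,r] = [q,r] − [p,r] + [p,q]. For instance
  ∂[v_3,v_4,v_5] = [v_4,v_5] − [v_3,v_5] + [v_3,v_4],
  ∂[v_1,v_5,v_6] = [v_5,v_6] − [v_1,v_6] + [v_1,v_5].
The resulting 21×12 matrix has rank 12, and its Smith normal form has invariant factors (1,1,1,1,1,1,1,1,1,1,1,2).

Now H_k = ker ∂_k / im ∂_{k+1}, so:

  H_0: rank C_0 − rank ∂_1 = 10 − 8 = 2, and the invariant factors of ∂_1 are all 1, so H_0 = Z^2.
  H_1: rank ker ∂_1 − rank ∂_2 = (21 − 8) − 12 = 1, and ∂_2 has invariant factor 2 > 1, so H_1 = Z ⊕ Z/2.
  H_2: rank ker ∂_2 − rank ∂_3 = (12 − 12) − 0 = 0, and there is no ∂_3, so H_2 = 0.

H_0 ≅ Z^2,  H_1 ≅ Z ⊕ Z/2,  H_2 = 0.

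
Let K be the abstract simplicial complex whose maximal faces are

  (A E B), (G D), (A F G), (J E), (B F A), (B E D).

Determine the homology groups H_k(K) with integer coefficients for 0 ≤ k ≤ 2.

We work with the vertex ordering A < B < D < E < F < G < J. The simplices of K, each written with vertices in increasing order, are:

  0-simplices (7): A, B, D, E, F, G, J
  1-simplices (11): AB, AE, AF, AG, BD, BE, BF, DE, DG, EJ, FG
  2-simplices (4): ABE, ABF, AFG, BDE

so the chain groups are C_0 ≅ Z^7, C_1 ≅ Z^11, C_2 ≅ Z^4.

Boundary ∂_1: C_1 → C_0 is given by ∂[p,q] = [q] − [p].
The resulting 7×11 matrix has rank 6, and its Smith normal form has invariant factors (1,1,1,1,1,1).

Boundary ∂_2: C_2 → C_1 acts by ∂[p,q,r] = [q,r] − [p,r] + [p,q]. For instance
  ∂ABF = BF − AF + AB,
  ∂ABE = BE − AE + AB.
As a 11×4 matrix over Z this has rank 4, with invariant factors (1,1,1,1).

From H_k ≅ ker(∂_k) / im(∂_{k+1}) we obtain:

  H_0: rank C_0 − rank ∂_1 = 7 − 6 = 1, and the invariant factors of ∂_1 are all 1, so H_0 ≅ Z.
  H_1: rank ker ∂_1 − rank ∂_2 = (11 − 6) − 4 = 1, and the invariant factors of ∂_2 are all 1, so H_1 ≅ Z.
  H_2: rank ker ∂_2 − rank ∂_3 = (4 − 4) − 0 = 0, and there is no ∂_3, so H_2 ≅ 0.

H_0 ≅ Z,  H_1 ≅ Z,  H_2 = 0.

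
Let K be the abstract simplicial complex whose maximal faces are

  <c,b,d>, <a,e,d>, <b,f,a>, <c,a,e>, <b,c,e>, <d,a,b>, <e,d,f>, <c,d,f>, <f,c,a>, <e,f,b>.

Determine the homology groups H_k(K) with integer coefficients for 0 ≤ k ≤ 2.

H_0 = Z,  H_1 = Z/2,  H_2 = 0.

Fix the vertex order a < b < c < d < e < f and write every simplex with vertices in increasing order. Then dim K = 2 and the simplices of K are:

  0-simplices (6): a, b, c, d, e, f
  1-simplices (15): ab, ac, ad, ae, af, bc, bd, be, bf, cd, ce, cf, de, df, ef
  2-simplices (10): abd, abf, ace, acf, ade, bcd, bce, bef, cdf, def

Hence C_0 ≅ Z^6, C_1 ≅ Z^15, C_2 ≅ Z^10.

∂_1: C_1 → C_0 sends each edge [p,q] (with p < q) to q − p.
This gives a 6×15 integer matrix of rank 5; reducing to Smith normal form yields diagonal entries (1,1,1,1,1).

∂_2: C_2 → C_1 acts by ∂[p,q,r] = [q,r] − [p,r] + [p,q]. For instance
  ∂abf = bf − af + ab,
  ∂bce = ce − be + bc.
As a 15×10 matrix over Z this has rank 10, with invariant factors (1,1,1,1,1,1,1,1,1,2).

Computing H_k = (kernel of ∂_k) / (image of ∂_{k+1}):

  H_0: rank C_0 − rank ∂_1 = 6 − 5 = 1, and the invariant factors of ∂_1 are all 1, so H_0 ≅ Z.
  H_1: rank ker ∂_1 − rank ∂_2 = (15 − 5) − 10 = 0, and ∂_2 has invariant factor 2 > 1, so H_1 ≅ Z/2.
  H_2: rank ker ∂_2 − rank ∂_3 = (10 − 10) − 0 = 0, and there is no ∂_3, so H_2 ≅ 0.

(K is a triangulation of the real projective plane RP^2.)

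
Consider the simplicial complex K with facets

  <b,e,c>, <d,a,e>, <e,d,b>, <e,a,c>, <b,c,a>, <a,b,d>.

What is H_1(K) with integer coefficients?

Take the total order a < b < c < d < e on the vertex set. Then K (dimension 2) consists of the simplices:

  0-simplices (5): a, b, c, d, e
  1-simplices (9): ab, ac, ad, ae, bc, bd, be, ce, de
  2-simplices (6): abc, abd, ace, ade, bce, bde

Hence C_0 ≅ Z^5, C_1 ≅ Z^9, C_2 ≅ Z^6.

∂_1: C_1 → C_0 maps an edge to its endpoints' difference, ∂[p,q] = q − p. For instance
  ∂ad = d − a.
As a 5×9 matrix over Z this has rank 4, with invariant factors (1,1,1,1).

Boundary ∂_2: C_2 → C_1 acts by ∂[p,q,r] = [q,r] − [p,r] + [p,q]. For instance
  ∂bde = de − be + bd,
  ∂ade = de − ae + ad.
This gives a 9×6 integer matrix of rank 5; reducing to Smith normal form yields diagonal entries (1,1,1,1,1).

Reading off H_k = ker ∂_k / im ∂_{k+1}:

  H_1: rank ker ∂_1 − rank ∂_2 = (9 − 4) − 5 = 0, and the invariant factors of ∂_2 are all 1, so H_1 ≅ 0.

H_1 ≅ 0.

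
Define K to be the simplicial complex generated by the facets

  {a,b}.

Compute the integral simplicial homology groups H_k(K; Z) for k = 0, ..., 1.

H_0 ≅ Z,  H_1 = 0.

Order the vertices as a < b. Listing each simplex with vertices in this order, K has dimension 1 with simplices:

  0-simplices (2): a, b
  1-simplices (1): ab

Hence C_0 ≅ Z^2, C_1 ≅ Z^1.

The boundary map ∂_1: C_1 → C_0 sends each edge [p,q] (with p < q) to q − p.
This gives a 2×1 integer matrix of rank 1; reducing to Smith normal form yields diagonal entries (1).

Computing H_k = (kernel of ∂_k) / (image of ∂_{k+1}):

  H_0: rank C_0 − rank ∂_1 = 2 − 1 = 1, and the invariant factors of ∂_1 are all 1, so H_0 = Z.
  H_1: rank ker ∂_1 − rank ∂_2 = (1 − 1) − 0 = 0, and there is no ∂_2, so H_1 = 0.

As a check, the Euler characteristic is 2 − 1 = 1, which agrees with 1 − 0 = 1.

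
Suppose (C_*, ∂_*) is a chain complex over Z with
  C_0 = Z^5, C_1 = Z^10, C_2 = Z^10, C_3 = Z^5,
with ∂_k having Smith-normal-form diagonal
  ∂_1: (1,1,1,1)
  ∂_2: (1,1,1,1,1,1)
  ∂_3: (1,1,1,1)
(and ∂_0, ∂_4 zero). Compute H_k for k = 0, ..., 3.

H_0: b_0 = 5 − 0 − 4 = 1; torsion from ∂_1 factors > 1: none. So H_0 = Z.
H_1: b_1 = 10 − 4 − 6 = 0; torsion from ∂_2 factors > 1: none. So H_1 = 0.
H_2: b_2 = 10 − 6 − 4 = 0; torsion from ∂_3 factors > 1: none. So H_2 = 0.
H_3: b_3 = 5 − 4 − 0 = 1; torsion from ∂_4 factors > 1: none. So H_3 = Z.

H_0 = Z,  H_1 = 0,  H_2 = 0,  H_3 = Z.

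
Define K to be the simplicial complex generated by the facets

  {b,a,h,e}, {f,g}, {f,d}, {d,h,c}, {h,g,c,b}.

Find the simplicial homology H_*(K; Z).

H_0 ≅ Z,  H_1 ≅ Z,  H_2 = 0,  H_3 = 0.

Fix the vertex order a < b < c < d < e < f < g < h and write every simplex with vertices in increasing order. Then dim K = 3 and the simplices of K are:

  0-simplices (8): a, b, c, d, e, f, g, h
  1-simplices (15): ab, ae, ah, bc, be, bg, bh, cd, cg, ch, df, dh, eh, fg, gh
  2-simplices (9): abe, abh, aeh, bcg, bch, beh, bgh, cdh, cgh
  3-simplices (2): abeh, bcgh

giving chain groups C_0 ≅ Z^8, C_1 ≅ Z^15, C_2 ≅ Z^9, C_3 ≅ Z^2.

The boundary map ∂_1: C_1 → C_0 sends each edge [p,q] (with p < q) to q − p.
As a 8×15 matrix over Z this has rank 7, with invariant factors (1,1,1,1,1,1,1).

Boundary ∂_2: C_2 → C_1 sends each 2-simplex [p,q,r] to [q,r] − [p,r] + [p,q]. For instance
  ∂bcg = cg − bg + bc,
  ∂cdh = dh − ch + cd.
This gives a 15×9 integer matrix of rank 7; reducing to Smith normal form yields diagonal entries (1,1,1,1,1,1,1).

The boundary map ∂_3: C_3 → C_2 sends each 3-simplex σ to the alternating sum Σ_i (−1)^i (σ with its i-th vertex removed). For instance
  ∂abeh = beh − aeh + abh − abe,
  ∂bcgh = cgh − bgh + bch − bcg.
As a 9×2 matrix over Z this has rank 2, with invariant factors (1,1).

Computing H_k = (kernel of ∂_k) / (image of ∂_{k+1}):

  H_0: rank C_0 − rank ∂_1 = 8 − 7 = 1, and the invariant factors of ∂_1 are all 1, so H_0 = Z.
  H_1: rank ker ∂_1 − rank ∂_2 = (15 − 7) − 7 = 1, and the invariant factors of ∂_2 are all 1, so H_1 = Z.
  H_2: rank ker ∂_2 − rank ∂_3 = (9 − 7) − 2 = 0, and the invariant factors of ∂_3 are all 1, so H_2 = 0.
  H_3: rank ker ∂_3 − rank ∂_4 = (2 − 2) − 0 = 0, and there is no ∂_4, so H_3 = 0.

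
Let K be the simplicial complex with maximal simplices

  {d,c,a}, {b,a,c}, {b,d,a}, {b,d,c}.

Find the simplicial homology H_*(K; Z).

Order the vertices as a < b < c < d. Listing each simplex with vertices in this order, K has dimension 2 with simplices:

  0-simplices (4): a, b, c, d
  1-simplices (6): ab, ac, ad, bc, bd, cd
  2-simplices (4): abc, abd, acd, bcd

Hence C_0 ≅ Z^4, C_1 ≅ Z^6, C_2 ≅ Z^4.

The boundary map ∂_1: C_1 → C_0 is given by ∂[p,q] = [q] − [p].
The resulting 4×6 matrix has rank 3, and its Smith normal form has invariant factors (1,1,1).

∂_2: C_2 → C_1 sends each 2-simplex [p,q,r] to [q,r] − [p,r] + [p,q]. For instance
  ∂bcd = cd − bd + bc,
  ∂abd = bd − ad + ab.
The resulting 6×4 matrix has rank 3, and its Smith normal form has invariant factors (1,1,1).

Computing H_k = (kernel of ∂_k) / (image of ∂_{k+1}):

  H_0: rank C_0 − rank ∂_1 = 4 − 3 = 1, and the invariant factors of ∂_1 are all 1, so H_0 = Z.
  H_1: rank ker ∂_1 − rank ∂_2 = (6 − 3) − 3 = 0, and the invariant factors of ∂_2 are all 1, so H_1 = 0.
  H_2: rank ker ∂_2 − rank ∂_3 = (4 − 3) − 0 = 1, and there is no ∂_3, so H_2 = Z.

H_0 = Z,  H_1 = 0,  H_2 = Z.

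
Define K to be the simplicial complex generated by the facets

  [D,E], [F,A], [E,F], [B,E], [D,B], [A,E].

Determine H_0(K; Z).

H_0 = Z.

K has 5 vertices, 6 edges.
rank ∂_0 = 0, rank ∂_1 = 4 ⇒ b_0 = 5 − 0 − 4 = 1; all invariant factors of ∂_1 are 1 so no torsion. So H_0 = Z.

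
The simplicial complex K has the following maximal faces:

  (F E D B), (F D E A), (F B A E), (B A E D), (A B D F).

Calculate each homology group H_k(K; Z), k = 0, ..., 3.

H_0 ≅ Z,  H_1 = 0,  H_2 = 0,  H_3 ≅ Z.

K has 5 vertices, 10 edges, 10 triangles, 5 3-simplices.
rank ∂_0 = 0, rank ∂_1 = 4 ⇒ b_0 = 5 − 0 − 4 = 1; all invariant factors of ∂_1 are 1 so no torsion. So H_0 = Z.
rank ∂_1 = 4, rank ∂_2 = 6 ⇒ b_1 = 10 − 4 − 6 = 0; all invariant factors of ∂_2 are 1 so no torsion. So H_1 = 0.
rank ∂_2 = 6, rank ∂_3 = 4 ⇒ b_2 = 10 − 6 − 4 = 0; all invariant factors of ∂_3 are 1 so no torsion. So H_2 = 0.
rank ∂_3 = 4, rank ∂_4 = 0 ⇒ b_3 = 5 − 4 − 0 = 1. So H_3 = Z.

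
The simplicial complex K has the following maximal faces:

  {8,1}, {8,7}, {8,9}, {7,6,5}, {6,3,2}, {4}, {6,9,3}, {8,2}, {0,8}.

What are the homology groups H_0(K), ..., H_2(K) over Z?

H_0 = Z^2,  H_1 = Z^2,  H_2 = 0.

Take the total order 0 < 1 < 2 < 3 < 4 < 5 < 6 < 7 < 8 < 9 on the vertex set. Then K (dimension 2) consists of the simplices:

  0-simplices (10): [0], [1], [2], [3], [4], [5], [6], [7], [8], [9]
  1-simplices (13): [0,8], [1,8], [2,3], [2,6], [2,8], [3,6], [3,9], [5,6], [5,7], [6,7], [6,9], [7,8], [8,9]
  2-simplices (3): [2,3,6], [3,6,9], [5,6,7]

giving chain groups C_0 ≅ Z^10, C_1 ≅ Z^13, C_2 ≅ Z^3.

The boundary map ∂_1: C_1 → C_0 maps an edge to its endpoints' difference, ∂[p,q] = q − p. For instance
  ∂[5,6] = [6] − [5].
As a 10×13 matrix over Z this has rank 8, with invariant factors (1,1,1,1,1,1,1,1).

∂_2: C_2 → C_1 acts by ∂[p,q,r] = [q,r] − [p,r] + [p,q]. For instance
  ∂[3,6,9] = [6,9] − [3,9] + [3,6],
  ∂[2,3,6] = [3,6] − [2,6] + [2,3].
This gives a 13×3 integer matrix of rank 3; reducing to Smith normal form yields diagonal entries (1,1,1).

Reading off H_k = ker ∂_k / im ∂_{k+1}:

  H_0: rank C_0 − rank ∂_1 = 10 − 8 = 2, and the invariant factors of ∂_1 are all 1, so H_0 = Z^2.
  H_1: rank ker ∂_1 − rank ∂_2 = (13 − 8) − 3 = 2, and the invariant factors of ∂_2 are all 1, so H_1 = Z^2.
  H_2: rank ker ∂_2 − rank ∂_3 = (3 − 3) − 0 = 0, and there is no ∂_3, so H_2 = 0.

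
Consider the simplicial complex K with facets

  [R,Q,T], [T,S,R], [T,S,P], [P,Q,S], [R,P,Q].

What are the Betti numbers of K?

We work with the vertex ordering P < Q < R < S < T. The simplices of K, each written with vertices in increasing order, are:

  0-simplices (5): P, Q, R, S, T
  1-simplices (10): PQ, PR, PS, PT, QR, QS, QT, RS, RT, ST
  2-simplices (5): PQR, PQS, PST, QRT, RST

Hence C_0 ≅ Z^5, C_1 ≅ Z^10, C_2 ≅ Z^5.

∂_1: C_1 → C_0 maps an edge to its endpoints' difference, ∂[p,q] = q − p. For instance
  ∂PS = S − P.
This gives a 5×10 integer matrix of rank 4; reducing to Smith normal form yields diagonal entries (1,1,1,1).

∂_2: C_2 → C_1 maps a triangle to the signed sum of its edges. For instance
  ∂PQS = QS − PS + PQ,
  ∂QRT = RT − QT + QR.
As a 10×5 matrix over Z this has rank 5, with invariant factors (1,1,1,1,1).

From H_k ≅ ker(∂_k) / im(∂_{k+1}) we obtain:

  H_0: rank C_0 − rank ∂_1 = 5 − 4 = 1, and the invariant factors of ∂_1 are all 1, so H_0 ≅ Z.
  H_1: rank ker ∂_1 − rank ∂_2 = (10 − 4) − 5 = 1, and the invariant factors of ∂_2 are all 1, so H_1 ≅ Z.
  H_2: rank ker ∂_2 − rank ∂_3 = (5 − 5) − 0 = 0, and there is no ∂_3, so H_2 ≅ 0.

Hence the Betti numbers are b_0 = 1, b_1 = 1, b_2 = 0.

b_0 = 1, b_1 = 1, b_2 = 0.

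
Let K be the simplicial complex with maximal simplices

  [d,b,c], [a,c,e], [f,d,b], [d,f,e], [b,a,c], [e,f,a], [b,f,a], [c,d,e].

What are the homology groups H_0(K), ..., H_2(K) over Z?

We work with the vertex ordering a < b < c < d < e < f. The simplices of K, each written with vertices in increasing order, are:

  0-simplices (6): a, b, c, d, e, f
  1-simplices (12): ab, ac, ae, af, bc, bd, bf, cd, ce, de, df, ef
  2-simplices (8): abc, abf, ace, aef, bcd, bdf, cde, def

so the chain groups are C_0 ≅ Z^6, C_1 ≅ Z^12, C_2 ≅ Z^8.

The boundary map ∂_1: C_1 → C_0 maps an edge to its endpoints' difference, ∂[p,q] = q − p. For instance
  ∂ae = e − a.
The 6×12 boundary matrix has rank 5 and Smith normal form diag(1,1,1,1,1).

The boundary map ∂_2: C_2 → C_1 sends each 2-simplex [p,q,r] to [q,r] − [p,r] + [p,q]. For instance
  ∂abc = bc − ac + ab,
  ∂bcd = cd − bd + bc.
This gives a 12×8 integer matrix of rank 7; reducing to Smith normal form yields diagonal entries (1,1,1,1,1,1,1).

Now H_k = ker ∂_k / im ∂_{k+1}, so:

  H_0: rank C_0 − rank ∂_1 = 6 − 5 = 1, and the invariant factors of ∂_1 are all 1, so H_0 = Z.
  H_1: rank ker ∂_1 − rank ∂_2 = (12 − 5) − 7 = 0, and the invariant factors of ∂_2 are all 1, so H_1 = 0.
  H_2: rank ker ∂_2 − rank ∂_3 = (8 − 7) − 0 = 1, and there is no ∂_3, so H_2 = Z.

H_0 = Z,  H_1 = 0,  H_2 = Z.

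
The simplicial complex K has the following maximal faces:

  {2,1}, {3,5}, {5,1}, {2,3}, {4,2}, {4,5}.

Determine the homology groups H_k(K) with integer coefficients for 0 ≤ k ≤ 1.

H_0 ≅ Z,  H_1 ≅ Z^2.

Order the vertices as 1 < 2 < 3 < 4 < 5. Listing each simplex with vertices in this order, K has dimension 1 with simplices:

  0-simplices (5): [1], [2], [3], [4], [5]
  1-simplices (6): [1,2], [1,5], [2,3], [2,4], [3,5], [4,5]

Hence C_0 ≅ Z^5, C_1 ≅ Z^6.

Boundary ∂_1: C_1 → C_0 is given by ∂[p,q] = [q] − [p]. For instance
  ∂[2,3] = [3] − [2].
The resulting 5×6 matrix has rank 4, and its Smith normal form has invariant factors (1,1,1,1).

Reading off H_k = ker ∂_k / im ∂_{k+1}:

  H_0: rank C_0 − rank ∂_1 = 5 − 4 = 1, and the invariant factors of ∂_1 are all 1, so H_0 = Z.
  H_1: rank ker ∂_1 − rank ∂_2 = (6 − 4) − 0 = 2, and there is no ∂_2, so H_1 = Z^2.

As a check, the Euler characteristic is 5 − 6 = -1, which agrees with 1 − 2 = -1.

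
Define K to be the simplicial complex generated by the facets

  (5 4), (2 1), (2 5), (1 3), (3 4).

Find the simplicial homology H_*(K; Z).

H_0 ≅ Z,  H_1 ≅ Z.

Fix the vertex order 1 < 2 < 3 < 4 < 5 and write every simplex with vertices in increasing order. Then dim K = 1 and the simplices of K are:

  0-simplices (5): [1], [2], [3], [4], [5]
  1-simplices (5): [1,2], [1,3], [2,5], [3,4], [4,5]

so the chain groups are C_0 ≅ Z^5, C_1 ≅ Z^5.

∂_1: C_1 → C_0 is given by ∂[p,q] = [q] − [p]. For instance
  ∂[1,2] = [2] − [1].
The 5×5 boundary matrix has rank 4 and Smith normal form diag(1,1,1,1).

Reading off H_k = ker ∂_k / im ∂_{k+1}:

  H_0: rank C_0 − rank ∂_1 = 5 − 4 = 1, and the invariant factors of ∂_1 are all 1, so H_0 ≅ Z.
  H_1: rank ker ∂_1 − rank ∂_2 = (5 − 4) − 0 = 1, and there is no ∂_2, so H_1 ≅ Z.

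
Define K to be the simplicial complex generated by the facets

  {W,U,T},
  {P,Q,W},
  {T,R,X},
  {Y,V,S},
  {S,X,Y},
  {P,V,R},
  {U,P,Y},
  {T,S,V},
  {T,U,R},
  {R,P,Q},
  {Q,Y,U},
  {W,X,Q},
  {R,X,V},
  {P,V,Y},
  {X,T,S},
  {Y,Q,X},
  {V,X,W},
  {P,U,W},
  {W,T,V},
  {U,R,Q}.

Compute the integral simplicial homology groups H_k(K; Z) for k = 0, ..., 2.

Take the total order P < Q < R < S < T < U < V < W < X < Y on the vertex set. Then K (dimension 2) consists of the simplices:

  0-simplices (10): P, Q, R, S, T, U, V, W, X, Y
  1-simplices (30): PQ, PR, PU, PV, PW, PY, QR, QU, QW, QX, QY, RT, RU, RV, RX, ST, SV, SX, SY, TU, TV, TW, TX, UW, UY, VW, VX, VY, WX, XY
  2-simplices (20): PQR, PQW, PRV, PUW, PUY, PVY, QRU, QUY, QWX, QXY, RTU, RTX, RVX, STV, STX, SVY, SXY, TUW, TVW, VWX

giving chain groups C_0 ≅ Z^10, C_1 ≅ Z^30, C_2 ≅ Z^20.

Boundary ∂_1: C_1 → C_0 is given by ∂[p,q] = [q] − [p]. For instance
  ∂UY = Y − U.
This gives a 10×30 integer matrix of rank 9; reducing to Smith normal form yields diagonal entries (1,1,1,1,1,1,1,1,1).

Boundary ∂_2: C_2 → C_1 maps a triangle to the signed sum of its edges. For instance
  ∂RTX = TX − RX + RT,
  ∂QXY = XY − QY + QX.
This gives a 30×20 integer matrix of rank 20; reducing to Smith normal form yields diagonal entries (1,1,1,1,1,1,1,1,1,1,1,1,1,1,1,1,1,1,1,2).

From H_k ≅ ker(∂_k) / im(∂_{k+1}) we obtain:

  H_0: rank C_0 − rank ∂_1 = 10 − 9 = 1, and the invariant factors of ∂_1 are all 1, so H_0 ≅ Z.
  H_1: rank ker ∂_1 − rank ∂_2 = (30 − 9) − 20 = 1, and ∂_2 has invariant factor 2 > 1, so H_1 ≅ Z ⊕ Z/2.
  H_2: rank ker ∂_2 − rank ∂_3 = (20 − 20) − 0 = 0, and there is no ∂_3, so H_2 ≅ 0.

As a check, the Euler characteristic is 10 − 30 + 20 = 0, which agrees with 1 − 1 + 0 = 0.

H_0 = Z,  H_1 = Z ⊕ Z/2,  H_2 = 0.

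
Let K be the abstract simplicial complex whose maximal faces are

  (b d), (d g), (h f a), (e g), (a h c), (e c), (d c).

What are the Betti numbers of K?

Order the vertices as a < b < c < d < e < f < g < h. Listing each simplex with vertices in this order, K has dimension 2 with simplices:

  0-simplices (8): a, b, c, d, e, f, g, h
  1-simplices (10): ac, af, ah, bd, cd, ce, ch, dg, eg, fh
  2-simplices (2): ach, afh

so the chain groups are C_0 ≅ Z^8, C_1 ≅ Z^10, C_2 ≅ Z^2.

Boundary ∂_1: C_1 → C_0 maps an edge to its endpoints' difference, ∂[p,q] = q − p.
The resulting 8×10 matrix has rank 7, and its Smith normal form has invariant factors (1,1,1,1,1,1,1).

Boundary ∂_2: C_2 → C_1 acts by ∂[p,q,r] = [q,r] − [p,r] + [p,q]. For instance
  ∂afh = fh − ah + af,
  ∂ach = ch − ah + ac.
This gives a 10×2 integer matrix of rank 2; reducing to Smith normal form yields diagonal entries (1,1).

Now H_k = ker ∂_k / im ∂_{k+1}, so:

  H_0: rank C_0 − rank ∂_1 = 8 − 7 = 1, and the invariant factors of ∂_1 are all 1, so H_0 ≅ Z.
  H_1: rank ker ∂_1 − rank ∂_2 = (10 − 7) − 2 = 1, and the invariant factors of ∂_2 are all 1, so H_1 ≅ Z.
  H_2: rank ker ∂_2 − rank ∂_3 = (2 − 2) − 0 = 0, and there is no ∂_3, so H_2 ≅ 0.

Hence the Betti numbers are b_0 = 1, b_1 = 1, b_2 = 0.

b_0 = 1, b_1 = 1, b_2 = 0.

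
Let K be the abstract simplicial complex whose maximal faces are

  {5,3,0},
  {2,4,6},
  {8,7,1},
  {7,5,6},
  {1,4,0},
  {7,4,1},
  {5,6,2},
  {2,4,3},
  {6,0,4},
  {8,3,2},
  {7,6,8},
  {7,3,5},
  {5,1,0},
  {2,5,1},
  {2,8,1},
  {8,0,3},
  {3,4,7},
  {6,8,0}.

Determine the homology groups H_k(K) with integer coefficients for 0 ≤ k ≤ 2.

Take the total order 0 < 1 < 2 < 3 < 4 < 5 < 6 < 7 < 8 on the vertex set. Then K (dimension 2) consists of the simplices:

  0-simplices (9): [0], [1], [2], [3], [4], [5], [6], [7], [8]
  1-simplices (27): (27 of them)
  2-simplices (18): [0,1,4], [0,1,5], [0,3,5], [0,3,8], [0,4,6], [0,6,8], [1,2,5], [1,2,8], [1,4,7], [1,7,8], [2,3,4], [2,3,8], [2,4,6], [2,5,6], [3,4,7], [3,5,7], [5,6,7], [6,7,8]

Hence C_0 ≅ Z^9, C_1 ≅ Z^27, C_2 ≅ Z^18.

∂_1: C_1 → C_0 sends each edge [p,q] (with p < q) to q − p.
This gives a 9×27 integer matrix of rank 8; reducing to Smith normal form yields diagonal entries (1,1,1,1,1,1,1,1).

Boundary ∂_2: C_2 → C_1 maps a triangle to the signed sum of its edges. For instance
  ∂[2,3,8] = [3,8] − [2,8] + [2,3],
  ∂[1,7,8] = [7,8] − [1,8] + [1,7].
This gives a 27×18 integer matrix of rank 17; reducing to Smith normal form yields diagonal entries (1,1,1,1,1,1,1,1,1,1,1,1,1,1,1,1,1).

Computing H_k = (kernel of ∂_k) / (image of ∂_{k+1}):

  H_0: rank C_0 − rank ∂_1 = 9 − 8 = 1, and the invariant factors of ∂_1 are all 1, so H_0 ≅ Z.
  H_1: rank ker ∂_1 − rank ∂_2 = (27 − 8) − 17 = 2, and the invariant factors of ∂_2 are all 1, so H_1 ≅ Z^2.
  H_2: rank ker ∂_2 − rank ∂_3 = (18 − 17) − 0 = 1, and there is no ∂_3, so H_2 ≅ Z.

As a check, the Euler characteristic is 9 − 27 + 18 = 0, which agrees with 1 − 2 + 1 = 0.

H_0 ≅ Z,  H_1 ≅ Z^2,  H_2 ≅ Z.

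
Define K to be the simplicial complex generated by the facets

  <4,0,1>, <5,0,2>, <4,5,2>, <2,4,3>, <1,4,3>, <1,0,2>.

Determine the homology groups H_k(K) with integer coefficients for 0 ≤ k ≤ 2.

We work with the vertex ordering 0 < 1 < 2 < 3 < 4 < 5. The simplices of K, each written with vertices in increasing order, are:

  0-simplices (6): [0], [1], [2], [3], [4], [5]
  1-simplices (12): [0,1], [0,2], [0,4], [0,5], [1,2], [1,3], [1,4], [2,3], [2,4], [2,5], [3,4], [4,5]
  2-simplices (6): [0,1,2], [0,1,4], [0,2,5], [1,3,4], [2,3,4], [2,4,5]

so the chain groups are C_0 ≅ Z^6, C_1 ≅ Z^12, C_2 ≅ Z^6.

The boundary map ∂_1: C_1 → C_0 maps an edge to its endpoints' difference, ∂[p,q] = q − p.
The 6×12 boundary matrix has rank 5 and Smith normal form diag(1,1,1,1,1).

∂_2: C_2 → C_1 acts by ∂[p,q,r] = [q,r] − [p,r] + [p,q]. For instance
  ∂[0,1,2] = [1,2] − [0,2] + [0,1],
  ∂[2,4,5] = [4,5] − [2,5] + [2,4].
As a 12×6 matrix over Z this has rank 6, with invariant factors (1,1,1,1,1,1).

Reading off H_k = ker ∂_k / im ∂_{k+1}:

  H_0: rank C_0 − rank ∂_1 = 6 − 5 = 1, and the invariant factors of ∂_1 are all 1, so H_0 ≅ Z.
  H_1: rank ker ∂_1 − rank ∂_2 = (12 − 5) − 6 = 1, and the invariant factors of ∂_2 are all 1, so H_1 ≅ Z.
  H_2: rank ker ∂_2 − rank ∂_3 = (6 − 6) − 0 = 0, and there is no ∂_3, so H_2 ≅ 0.

H_0 = Z,  H_1 = Z,  H_2 = 0.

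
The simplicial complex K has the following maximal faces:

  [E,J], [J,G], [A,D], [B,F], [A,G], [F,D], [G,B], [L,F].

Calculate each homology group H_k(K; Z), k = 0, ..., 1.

Take the total order A < B < D < E < F < G < J < L on the vertex set. Then K (dimension 1) consists of the simplices:

  0-simplices (8): A, B, D, E, F, G, J, L
  1-simplices (8): AD, AG, BF, BG, DF, EJ, FL, GJ

Hence C_0 ≅ Z^8, C_1 ≅ Z^8.

The boundary map ∂_1: C_1 → C_0 is given by ∂[p,q] = [q] − [p]. For instance
  ∂BF = F − B.
This gives a 8×8 integer matrix of rank 7; reducing to Smith normal form yields diagonal entries (1,1,1,1,1,1,1).

Now H_k = ker ∂_k / im ∂_{k+1}, so:

  H_0: rank C_0 − rank ∂_1 = 8 − 7 = 1, and the invariant factors of ∂_1 are all 1, so H_0 ≅ Z.
  H_1: rank ker ∂_1 − rank ∂_2 = (8 − 7) − 0 = 1, and there is no ∂_2, so H_1 ≅ Z.

As a check, the Euler characteristic is 8 − 8 = 0, which agrees with 1 − 1 = 0.

H_0 = Z,  H_1 = Z.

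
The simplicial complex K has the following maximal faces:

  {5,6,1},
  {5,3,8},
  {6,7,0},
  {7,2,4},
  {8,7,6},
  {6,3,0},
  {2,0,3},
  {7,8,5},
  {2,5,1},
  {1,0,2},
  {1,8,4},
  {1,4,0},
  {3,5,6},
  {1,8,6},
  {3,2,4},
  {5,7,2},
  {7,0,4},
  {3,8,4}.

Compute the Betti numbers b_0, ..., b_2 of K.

b_0 = 1, b_1 = 1, b_2 = 0.

Fix the vertex order 0 < 1 < 2 < 3 < 4 < 5 < 6 < 7 < 8 and write every simplex with vertices in increasing order. Then dim K = 2 and the simplices of K are:

  0-simplices (9): [0], [1], [2], [3], [4], [5], [6], [7], [8]
  1-simplices (27): (27 of them)
  2-simplices (18): [0,1,2], [0,1,4], [0,2,3], [0,3,6], [0,4,7], [0,6,7], [1,2,5], [1,4,8], [1,5,6], [1,6,8], [2,3,4], [2,4,7], [2,5,7], [3,4,8], [3,5,6], [3,5,8], [5,7,8], [6,7,8]

Hence C_0 ≅ Z^9, C_1 ≅ Z^27, C_2 ≅ Z^18.

∂_1: C_1 → C_0 maps an edge to its endpoints' difference, ∂[p,q] = q − p. For instance
  ∂[1,6] = [6] − [1].
This gives a 9×27 integer matrix of rank 8; reducing to Smith normal form yields diagonal entries (1,1,1,1,1,1,1,1).

Boundary ∂_2: C_2 → C_1 acts by ∂[p,q,r] = [q,r] − [p,r] + [p,q]. For instance
  ∂[2,5,7] = [5,7] − [2,7] + [2,5],
  ∂[0,4,7] = [4,7] − [0,7] + [0,4].
The resulting 27×18 matrix has rank 18, and its Smith normal form has invariant factors (1,1,1,1,1,1,1,1,1,1,1,1,1,1,1,1,1,2).

Reading off H_k = ker ∂_k / im ∂_{k+1}:

  H_0: rank C_0 − rank ∂_1 = 9 − 8 = 1, and the invariant factors of ∂_1 are all 1, so H_0 = Z.
  H_1: rank ker ∂_1 − rank ∂_2 = (27 − 8) − 18 = 1, and ∂_2 has invariant factor 2 > 1, so H_1 = Z ⊕ Z_2.
  H_2: rank ker ∂_2 − rank ∂_3 = (18 − 18) − 0 = 0, and there is no ∂_3, so H_2 = 0.

As a check, the Euler characteristic is 9 − 27 + 18 = 0, which agrees with 1 − 1 + 0 = 0.

Hence the Betti numbers are b_0 = 1, b_1 = 1, b_2 = 0.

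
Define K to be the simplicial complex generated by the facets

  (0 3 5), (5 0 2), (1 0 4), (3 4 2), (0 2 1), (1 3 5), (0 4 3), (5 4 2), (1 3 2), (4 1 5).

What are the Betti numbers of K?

b_0 = 1, b_1 = 0, b_2 = 0.

Take the total order 0 < 1 < 2 < 3 < 4 < 5 on the vertex set. Then K (dimension 2) consists of the simplices:

  0-simplices (6): [0], [1], [2], [3], [4], [5]
  1-simplices (15): [0,1], [0,2], [0,3], [0,4], [0,5], [1,2], [1,3], [1,4], [1,5], [2,3], [2,4], [2,5], [3,4], [3,5], [4,5]
  2-simplices (10): [0,1,2], [0,1,4], [0,2,5], [0,3,4], [0,3,5], [1,2,3], [1,3,5], [1,4,5], [2,3,4], [2,4,5]

so the chain groups are C_0 ≅ Z^6, C_1 ≅ Z^15, C_2 ≅ Z^10.

Boundary ∂_1: C_1 → C_0 sends each edge [p,q] (with p < q) to q − p.
The 6×15 boundary matrix has rank 5 and Smith normal form diag(1,1,1,1,1).

Boundary ∂_2: C_2 → C_1 sends each 2-simplex [p,q,r] to [q,r] − [p,r] + [p,q]. For instance
  ∂[1,3,5] = [3,5] − [1,5] + [1,3],
  ∂[0,3,5] = [3,5] − [0,5] + [0,3].
This gives a 15×10 integer matrix of rank 10; reducing to Smith normal form yields diagonal entries (1,1,1,1,1,1,1,1,1,2).

From H_k ≅ ker(∂_k) / im(∂_{k+1}) we obtain:

  H_0: rank C_0 − rank ∂_1 = 6 − 5 = 1, and the invariant factors of ∂_1 are all 1, so H_0 = Z.
  H_1: rank ker ∂_1 − rank ∂_2 = (15 − 5) − 10 = 0, and ∂_2 has invariant factor 2 > 1, so H_1 = Z/2.
  H_2: rank ker ∂_2 − rank ∂_3 = (10 − 10) − 0 = 0, and there is no ∂_3, so H_2 = 0.

Hence the Betti numbers are b_0 = 1, b_1 = 0, b_2 = 0.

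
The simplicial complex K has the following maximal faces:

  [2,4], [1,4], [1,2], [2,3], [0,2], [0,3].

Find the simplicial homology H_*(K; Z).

H_0 ≅ Z,  H_1 ≅ Z^2.

Take the total order 0 < 1 < 2 < 3 < 4 on the vertex set. Then K (dimension 1) consists of the simplices:

  0-simplices (5): [0], [1], [2], [3], [4]
  1-simplices (6): [0,2], [0,3], [1,2], [1,4], [2,3], [2,4]

Hence C_0 ≅ Z^5, C_1 ≅ Z^6.

Boundary ∂_1: C_1 → C_0 is given by ∂[p,q] = [q] − [p]. For instance
  ∂[2,3] = [3] − [2].
The 5×6 boundary matrix has rank 4 and Smith normal form diag(1,1,1,1).

From H_k ≅ ker(∂_k) / im(∂_{k+1}) we obtain:

  H_0: rank C_0 − rank ∂_1 = 5 − 4 = 1, and the invariant factors of ∂_1 are all 1, so H_0 ≅ Z.
  H_1: rank ker ∂_1 − rank ∂_2 = (6 − 4) − 0 = 2, and there is no ∂_2, so H_1 ≅ Z^2.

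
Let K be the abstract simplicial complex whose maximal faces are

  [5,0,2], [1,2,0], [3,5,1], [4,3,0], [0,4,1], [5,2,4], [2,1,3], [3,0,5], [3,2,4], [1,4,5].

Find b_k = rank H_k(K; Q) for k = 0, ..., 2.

b_0 = 1, b_1 = 0, b_2 = 0.

We work with the vertex ordering 0 < 1 < 2 < 3 < 4 < 5. The simplices of K, each written with vertices in increasing order, are:

  0-simplices (6): [0], [1], [2], [3], [4], [5]
  1-simplices (15): [0,1], [0,2], [0,3], [0,4], [0,5], [1,2], [1,3], [1,4], [1,5], [2,3], [2,4], [2,5], [3,4], [3,5], [4,5]
  2-simplices (10): [0,1,2], [0,1,4], [0,2,5], [0,3,4], [0,3,5], [1,2,3], [1,3,5], [1,4,5], [2,3,4], [2,4,5]

Hence C_0 ≅ Z^6, C_1 ≅ Z^15, C_2 ≅ Z^10.

∂_1: C_1 → C_0 sends each edge [p,q] (with p < q) to q − p. For instance
  ∂[4,5] = [5] − [4].
As a 6×15 matrix over Z this has rank 5, with invariant factors (1,1,1,1,1).

The boundary map ∂_2: C_2 → C_1 maps a triangle to the signed sum of its edges. For instance
  ∂[0,3,5] = [3,5] − [0,5] + [0,3],
  ∂[0,1,4] = [1,4] − [0,4] + [0,1].
The resulting 15×10 matrix has rank 10, and its Smith normal form has invariant factors (1,1,1,1,1,1,1,1,1,2).

Now H_k = ker ∂_k / im ∂_{k+1}, so:

  H_0: rank C_0 − rank ∂_1 = 6 − 5 = 1, and the invariant factors of ∂_1 are all 1, so H_0 = Z.
  H_1: rank ker ∂_1 − rank ∂_2 = (15 − 5) − 10 = 0, and ∂_2 has invariant factor 2 > 1, so H_1 = Z/2Z.
  H_2: rank ker ∂_2 − rank ∂_3 = (10 − 10) − 0 = 0, and there is no ∂_3, so H_2 = 0.

As a check, the Euler characteristic is 6 − 15 + 10 = 1, which agrees with 1 − 0 + 0 = 1.
(K is a triangulation of the real projective plane RP^2.)

Hence the Betti numbers are b_0 = 1, b_1 = 0, b_2 = 0.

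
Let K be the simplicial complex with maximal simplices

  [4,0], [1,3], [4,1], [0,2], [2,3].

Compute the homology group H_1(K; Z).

Fix the vertex order 0 < 1 < 2 < 3 < 4 and write every simplex with vertices in increasing order. Then dim K = 1 and the simplices of K are:

  0-simplices (5): [0], [1], [2], [3], [4]
  1-simplices (5): [0,2], [0,4], [1,3], [1,4], [2,3]

Hence C_0 ≅ Z^5, C_1 ≅ Z^5.

∂_1: C_1 → C_0 maps an edge to its endpoints' difference, ∂[p,q] = q − p. For instance
  ∂[0,2] = [2] − [0].
This gives a 5×5 integer matrix of rank 4; reducing to Smith normal form yields diagonal entries (1,1,1,1).

From H_k ≅ ker(∂_k) / im(∂_{k+1}) we obtain:

  H_1: rank ker ∂_1 − rank ∂_2 = (5 − 4) − 0 = 1, and there is no ∂_2, so H_1 = Z.

(K is a triangulation of the circle S^1.)

H_1 ≅ Z.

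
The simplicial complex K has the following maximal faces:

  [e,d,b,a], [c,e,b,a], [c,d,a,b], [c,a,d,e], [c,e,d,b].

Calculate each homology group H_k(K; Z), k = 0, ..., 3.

Order the vertices as a < b < c < d < e. Listing each simplex with vertices in this order, K has dimension 3 with simplices:

  0-simplices (5): a, b, c, d, e
  1-simplices (10): ab, ac, ad, ae, bc, bd, be, cd, ce, de
  2-simplices (10): abc, abd, abe, acd, ace, ade, bcd, bce, bde, cde
  3-simplices (5): abcd, abce, abde, acde, bcde

so the chain groups are C_0 ≅ Z^5, C_1 ≅ Z^10, C_2 ≅ Z^10, C_3 ≅ Z^5.

The boundary map ∂_1: C_1 → C_0 sends each edge [p,q] (with p < q) to q − p. For instance
  ∂bd = d − b.
The resulting 5×10 matrix has rank 4, and its Smith normal form has invariant factors (1,1,1,1).

∂_2: C_2 → C_1 sends each 2-simplex [p,q,r] to [q,r] − [p,r] + [p,q]. For instance
  ∂cde = de − ce + cd,
  ∂bcd = cd − bd + bc.
The 10×10 boundary matrix has rank 6 and Smith normal form diag(1,1,1,1,1,1).

Boundary ∂_3: C_3 → C_2 sends each 3-simplex σ to the alternating sum Σ_i (−1)^i (σ with its i-th vertex removed). For instance
  ∂abce = bce − ace + abe − abc,
  ∂abde = bde − ade + abe − abd.
The 10×5 boundary matrix has rank 4 and Smith normal form diag(1,1,1,1).

From H_k ≅ ker(∂_k) / im(∂_{k+1}) we obtain:

  H_0: rank C_0 − rank ∂_1 = 5 − 4 = 1, and the invariant factors of ∂_1 are all 1, so H_0 = Z.
  H_1: rank ker ∂_1 − rank ∂_2 = (10 − 4) − 6 = 0, and the invariant factors of ∂_2 are all 1, so H_1 = 0.
  H_2: rank ker ∂_2 − rank ∂_3 = (10 − 6) − 4 = 0, and the invariant factors of ∂_3 are all 1, so H_2 = 0.
  H_3: rank ker ∂_3 − rank ∂_4 = (5 − 4) − 0 = 1, and there is no ∂_4, so H_3 = Z.

As a check, the Euler characteristic is 5 − 10 + 10 − 5 = 0, which agrees with 1 − 0 + 0 − 1 = 0.

H_0 ≅ Z,  H_1 = 0,  H_2 = 0,  H_3 ≅ Z.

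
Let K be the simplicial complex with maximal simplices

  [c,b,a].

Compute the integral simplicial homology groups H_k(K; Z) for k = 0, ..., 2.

Take the total order a < b < c on the vertex set. Then K (dimension 2) consists of the simplices:

  0-simplices (3): a, b, c
  1-simplices (3): ab, ac, bc
  2-simplices (1): abc

so the chain groups are C_0 ≅ Z^3, C_1 ≅ Z^3, C_2 ≅ Z^1.

∂_1: C_1 → C_0 is given by ∂[p,q] = [q] − [p]. For instance
  ∂bc = c − b.
The 3×3 boundary matrix has rank 2 and Smith normal form diag(1,1).

∂_2: C_2 → C_1 acts by ∂[p,q,r] = [q,r] − [p,r] + [p,q]. For instance
  ∂abc = bc − ac + ab.
This gives a 3×1 integer matrix of rank 1; reducing to Smith normal form yields diagonal entries (1).

Computing H_k = (kernel of ∂_k) / (image of ∂_{k+1}):

  H_0: rank C_0 − rank ∂_1 = 3 − 2 = 1, and the invariant factors of ∂_1 are all 1, so H_0 = Z.
  H_1: rank ker ∂_1 − rank ∂_2 = (3 − 2) − 1 = 0, and the invariant factors of ∂_2 are all 1, so H_1 = 0.
  H_2: rank ker ∂_2 − rank ∂_3 = (1 − 1) − 0 = 0, and there is no ∂_3, so H_2 = 0.

As a check, the Euler characteristic is 3 − 3 + 1 = 1, which agrees with 1 − 0 + 0 = 1.
(K is a triangulation of the 2-simplex.)

H_0 = Z,  H_1 = 0,  H_2 = 0.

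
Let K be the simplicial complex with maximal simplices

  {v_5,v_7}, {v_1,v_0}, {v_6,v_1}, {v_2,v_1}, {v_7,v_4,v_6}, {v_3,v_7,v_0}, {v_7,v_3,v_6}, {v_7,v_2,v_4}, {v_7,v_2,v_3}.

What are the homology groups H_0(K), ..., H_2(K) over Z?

We work with the vertex ordering v_0 < v_1 < v_2 < v_3 < v_4 < v_5 < v_6 < v_7. The simplices of K, each written with vertices in increasing order, are:

  0-simplices (8): [v_0], [v_1], [v_2], [v_3], [v_4], [v_5], [v_6], [v_7]
  1-simplices (14): [v_0,v_1], [v_0,v_3], [v_0,v_7], [v_1,v_2], [v_1,v_6], [v_2,v_3], [v_2,v_4], [v_2,v_7], [v_3,v_6], [v_3,v_7], [v_4,v_6], [v_4,v_7], [v_5,v_7], [v_6,v_7]
  2-simplices (5): [v_0,v_3,v_7], [v_2,v_3,v_7], [v_2,v_4,v_7], [v_3,v_6,v_7], [v_4,v_6,v_7]

giving chain groups C_0 ≅ Z^8, C_1 ≅ Z^14, C_2 ≅ Z^5.

∂_1: C_1 → C_0 is given by ∂[p,q] = [q] − [p]. For instance
  ∂[v_4,v_6] = [v_6] − [v_4].
The resulting 8×14 matrix has rank 7, and its Smith normal form has invariant factors (1,1,1,1,1,1,1).

Boundary ∂_2: C_2 → C_1 sends each 2-simplex [p,q,r] to [q,r] − [p,r] + [p,q]. For instance
  ∂[v_0,v_3,v_7] = [v_3,v_7] − [v_0,v_7] + [v_0,v_3],
  ∂[v_2,v_4,v_7] = [v_4,v_7] − [v_2,v_7] + [v_2,v_4].
The resulting 14×5 matrix has rank 5, and its Smith normal form has invariant factors (1,1,1,1,1).

Now H_k = ker ∂_k / im ∂_{k+1}, so:

  H_0: rank C_0 − rank ∂_1 = 8 − 7 = 1, and the invariant factors of ∂_1 are all 1, so H_0 = Z.
  H_1: rank ker ∂_1 − rank ∂_2 = (14 − 7) − 5 = 2, and the invariant factors of ∂_2 are all 1, so H_1 = Z^2.
  H_2: rank ker ∂_2 − rank ∂_3 = (5 − 5) − 0 = 0, and there is no ∂_3, so H_2 = 0.

H_0 = Z,  H_1 = Z^2,  H_2 = 0.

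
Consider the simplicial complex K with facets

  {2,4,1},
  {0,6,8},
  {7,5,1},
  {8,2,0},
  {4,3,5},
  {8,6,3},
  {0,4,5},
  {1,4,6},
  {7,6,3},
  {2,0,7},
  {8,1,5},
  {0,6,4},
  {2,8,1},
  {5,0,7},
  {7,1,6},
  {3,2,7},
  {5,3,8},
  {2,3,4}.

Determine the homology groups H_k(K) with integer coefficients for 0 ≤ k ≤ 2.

Take the total order 0 < 1 < 2 < 3 < 4 < 5 < 6 < 7 < 8 on the vertex set. Then K (dimension 2) consists of the simplices:

  0-simplices (9): [0], [1], [2], [3], [4], [5], [6], [7], [8]
  1-simplices (27): (27 of them)
  2-simplices (18): [0,2,7], [0,2,8], [0,4,5], [0,4,6], [0,5,7], [0,6,8], [1,2,4], [1,2,8], [1,4,6], [1,5,7], [1,5,8], [1,6,7], [2,3,4], [2,3,7], [3,4,5], [3,5,8], [3,6,7], [3,6,8]

so the chain groups are C_0 ≅ Z^9, C_1 ≅ Z^27, C_2 ≅ Z^18.

The boundary map ∂_1: C_1 → C_0 maps an edge to its endpoints' difference, ∂[p,q] = q − p. For instance
  ∂[3,6] = [6] − [3].
As a 9×27 matrix over Z this has rank 8, with invariant factors (1,1,1,1,1,1,1,1).

∂_2: C_2 → C_1 acts by ∂[p,q,r] = [q,r] − [p,r] + [p,q]. For instance
  ∂[0,2,8] = [2,8] − [0,8] + [0,2],
  ∂[2,3,4] = [3,4] − [2,4] + [2,3].
The 27×18 boundary matrix has rank 17 and Smith normal form diag(1,1,1,1,1,1,1,1,1,1,1,1,1,1,1,1,1).

Now H_k = ker ∂_k / im ∂_{k+1}, so:

  H_0: rank C_0 − rank ∂_1 = 9 − 8 = 1, and the invariant factors of ∂_1 are all 1, so H_0 ≅ Z.
  H_1: rank ker ∂_1 − rank ∂_2 = (27 − 8) − 17 = 2, and the invariant factors of ∂_2 are all 1, so H_1 ≅ Z^2.
  H_2: rank ker ∂_2 − rank ∂_3 = (18 − 17) − 0 = 1, and there is no ∂_3, so H_2 ≅ Z.

(K is a triangulation of the torus T^2.)

H_0 ≅ Z,  H_1 ≅ Z^2,  H_2 ≅ Z.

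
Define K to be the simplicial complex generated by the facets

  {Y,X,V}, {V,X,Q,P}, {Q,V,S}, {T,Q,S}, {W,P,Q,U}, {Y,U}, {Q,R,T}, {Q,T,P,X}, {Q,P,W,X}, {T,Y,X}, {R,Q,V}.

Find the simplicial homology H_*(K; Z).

We work with the vertex ordering P < Q < R < S < T < U < V < W < X < Y. The simplices of K, each written with vertices in increasing order, are:

  0-simplices (10): P, Q, R, S, T, U, V, W, X, Y
  1-simplices (25): PQ, PT, PU, PV, PW, PX, QR, QS, QT, QU, QV, QW, QX, RT, RV, ST, SV, TX, TY, UW, UY, VX, VY, WX, XY
  2-simplices (19): PQT, PQU, PQV, PQW, PQX, PTX, PUW, PVX, PWX, QRT, QRV, QST, QSV, QTX, QUW, QVX, QWX, TXY, VXY
  3-simplices (4): PQTX, PQUW, PQVX, PQWX

Hence C_0 ≅ Z^10, C_1 ≅ Z^25, C_2 ≅ Z^19, C_3 ≅ Z^4.

∂_1: C_1 → C_0 maps an edge to its endpoints' difference, ∂[p,q] = q − p. For instance
  ∂PW = W − P.
This gives a 10×25 integer matrix of rank 9; reducing to Smith normal form yields diagonal entries (1,1,1,1,1,1,1,1,1).

Boundary ∂_2: C_2 → C_1 sends each 2-simplex [p,q,r] to [q,r] − [p,r] + [p,q]. For instance
  ∂QUW = UW − QW + QU,
  ∂PQU = QU − PU + PQ.
As a 25×19 matrix over Z this has rank 15, with invariant factors (1,1,1,1,1,1,1,1,1,1,1,1,1,1,1).

Boundary ∂_3: C_3 → C_2 sends each 3-simplex σ to the alternating sum Σ_i (−1)^i (σ with its i-th vertex removed). For instance
  ∂PQWX = QWX − PWX + PQX − PQW,
  ∂PQTX = QTX − PTX + PQX − PQT.
As a 19×4 matrix over Z this has rank 4, with invariant factors (1,1,1,1).

Computing H_k = (kernel of ∂_k) / (image of ∂_{k+1}):

  H_0: rank C_0 − rank ∂_1 = 10 − 9 = 1, and the invariant factors of ∂_1 are all 1, so H_0 = Z.
  H_1: rank ker ∂_1 − rank ∂_2 = (25 − 9) − 15 = 1, and the invariant factors of ∂_2 are all 1, so H_1 = Z.
  H_2: rank ker ∂_2 − rank ∂_3 = (19 − 15) − 4 = 0, and the invariant factors of ∂_3 are all 1, so H_2 = 0.
  H_3: rank ker ∂_3 − rank ∂_4 = (4 − 4) − 0 = 0, and there is no ∂_4, so H_3 = 0.

As a check, the Euler characteristic is 10 − 25 + 19 − 4 = 0, which agrees with 1 − 1 + 0 − 0 = 0.

H_0 = Z,  H_1 = Z,  H_2 = 0,  H_3 = 0.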